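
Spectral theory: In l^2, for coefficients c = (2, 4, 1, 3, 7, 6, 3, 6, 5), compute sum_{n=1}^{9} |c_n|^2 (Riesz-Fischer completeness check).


sum |c_n|^2 = 2^2 + 4^2 + 1^2 + 3^2 + 7^2 + 6^2 + 3^2 + 6^2 + 5^2
= 4 + 16 + 1 + 9 + 49 + 36 + 9 + 36 + 25
= 185

185


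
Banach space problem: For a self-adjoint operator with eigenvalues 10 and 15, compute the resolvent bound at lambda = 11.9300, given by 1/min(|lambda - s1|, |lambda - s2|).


dist(11.9300, {10, 15}) = min(|11.9300 - 10|, |11.9300 - 15|)
= min(1.9300, 3.0700) = 1.9300
Resolvent bound = 1/1.9300 = 0.5181

0.5181


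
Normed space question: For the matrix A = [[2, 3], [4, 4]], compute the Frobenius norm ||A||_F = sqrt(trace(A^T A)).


||A||_F^2 = sum a_ij^2
= 2^2 + 3^2 + 4^2 + 4^2
= 4 + 9 + 16 + 16 = 45
||A||_F = sqrt(45) = 6.7082

6.7082


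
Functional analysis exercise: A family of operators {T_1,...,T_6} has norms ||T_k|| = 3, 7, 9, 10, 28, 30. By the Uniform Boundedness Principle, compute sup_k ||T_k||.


By the Uniform Boundedness Principle, the supremum of norms is finite.
sup_k ||T_k|| = max(3, 7, 9, 10, 28, 30) = 30

30


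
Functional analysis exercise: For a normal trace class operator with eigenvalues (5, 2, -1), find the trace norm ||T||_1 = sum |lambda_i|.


For a normal operator, singular values equal |eigenvalues|.
Trace norm = sum |lambda_i| = 5 + 2 + 1
= 8

8


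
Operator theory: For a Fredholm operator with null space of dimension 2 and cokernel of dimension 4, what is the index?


The Fredholm index is defined as ind(T) = dim(ker T) - dim(coker T)
= 2 - 4
= -2

-2


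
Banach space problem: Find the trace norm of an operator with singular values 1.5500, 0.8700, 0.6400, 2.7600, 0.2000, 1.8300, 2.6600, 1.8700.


The nuclear norm is the sum of all singular values.
||T||_1 = 1.5500 + 0.8700 + 0.6400 + 2.7600 + 0.2000 + 1.8300 + 2.6600 + 1.8700
= 12.3800

12.3800


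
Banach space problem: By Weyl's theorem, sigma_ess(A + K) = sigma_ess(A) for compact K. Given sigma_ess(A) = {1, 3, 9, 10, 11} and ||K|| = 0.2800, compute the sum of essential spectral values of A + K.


By Weyl's theorem, the essential spectrum is invariant under compact perturbations.
sigma_ess(A + K) = sigma_ess(A) = {1, 3, 9, 10, 11}
Sum = 1 + 3 + 9 + 10 + 11 = 34

34


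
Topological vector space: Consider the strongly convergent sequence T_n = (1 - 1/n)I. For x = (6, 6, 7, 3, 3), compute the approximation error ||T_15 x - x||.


T_15 x - x = (1 - 1/15)x - x = -x/15
||x|| = sqrt(139) = 11.7898
||T_15 x - x|| = ||x||/15 = 11.7898/15 = 0.7860

0.7860


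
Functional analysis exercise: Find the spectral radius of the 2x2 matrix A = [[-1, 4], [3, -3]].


For a 2x2 matrix, eigenvalues satisfy lambda^2 - (trace)*lambda + det = 0
trace = -1 + -3 = -4
det = -1*-3 - 4*3 = -9
discriminant = (-4)^2 - 4*(-9) = 52
spectral radius = max |eigenvalue| = 5.6056

5.6056


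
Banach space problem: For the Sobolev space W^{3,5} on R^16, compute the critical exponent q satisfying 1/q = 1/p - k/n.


Using the Sobolev embedding formula: 1/q = 1/p - k/n
1/q = 1/5 - 3/16 = 1/80
q = 1/(1/80) = 80

80.0000


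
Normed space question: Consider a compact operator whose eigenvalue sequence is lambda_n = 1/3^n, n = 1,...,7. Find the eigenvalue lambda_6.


The eigenvalue formula gives lambda_6 = 1/3^6
= 1/729
= 0.0014

0.0014


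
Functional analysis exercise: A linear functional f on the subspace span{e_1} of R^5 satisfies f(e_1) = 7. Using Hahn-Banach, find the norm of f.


The norm of f is given by ||f|| = sup_{||x||=1} |f(x)|.
On span{e_1}, ||e_1|| = 1, so ||f|| = |f(e_1)| / ||e_1||
= |7| / 1 = 7.0000

7.0000


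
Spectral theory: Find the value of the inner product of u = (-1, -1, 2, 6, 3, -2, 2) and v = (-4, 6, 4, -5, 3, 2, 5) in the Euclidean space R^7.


Computing the standard inner product <u, v> = sum u_i * v_i
= -1*-4 + -1*6 + 2*4 + 6*-5 + 3*3 + -2*2 + 2*5
= 4 + -6 + 8 + -30 + 9 + -4 + 10
= -9

-9


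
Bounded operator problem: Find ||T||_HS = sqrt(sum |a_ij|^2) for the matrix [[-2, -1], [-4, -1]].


The Hilbert-Schmidt norm is sqrt(sum of squares of all entries).
Sum of squares = (-2)^2 + (-1)^2 + (-4)^2 + (-1)^2
= 4 + 1 + 16 + 1 = 22
||T||_HS = sqrt(22) = 4.6904

4.6904


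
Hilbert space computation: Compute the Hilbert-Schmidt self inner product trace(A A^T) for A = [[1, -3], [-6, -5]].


trace(A * A^T) = sum of squares of all entries
= 1^2 + (-3)^2 + (-6)^2 + (-5)^2
= 1 + 9 + 36 + 25
= 71

71


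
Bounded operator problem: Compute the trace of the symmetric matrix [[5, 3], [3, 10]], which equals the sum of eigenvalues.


For a self-adjoint (symmetric) matrix, the eigenvalues are real.
The sum of eigenvalues equals the trace of the matrix.
trace = 5 + 10 = 15

15


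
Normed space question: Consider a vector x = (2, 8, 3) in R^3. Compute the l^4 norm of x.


The l^4 norm = (sum |x_i|^4)^(1/4)
Sum of 4th powers = 16 + 4096 + 81 = 4193
||x||_4 = (4193)^(1/4) = 8.0469

8.0469


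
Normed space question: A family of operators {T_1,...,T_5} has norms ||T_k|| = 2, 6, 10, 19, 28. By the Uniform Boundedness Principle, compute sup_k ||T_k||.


By the Uniform Boundedness Principle, the supremum of norms is finite.
sup_k ||T_k|| = max(2, 6, 10, 19, 28) = 28

28


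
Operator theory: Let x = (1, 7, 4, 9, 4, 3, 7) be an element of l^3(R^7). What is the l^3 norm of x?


The l^3 norm = (sum |x_i|^3)^(1/3)
Sum of 3th powers = 1 + 343 + 64 + 729 + 64 + 27 + 343 = 1571
||x||_3 = (1571)^(1/3) = 11.6250

11.6250


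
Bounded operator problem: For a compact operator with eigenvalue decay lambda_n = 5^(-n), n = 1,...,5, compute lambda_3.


The eigenvalue formula gives lambda_3 = 1/5^3
= 1/125
= 0.0080

0.0080


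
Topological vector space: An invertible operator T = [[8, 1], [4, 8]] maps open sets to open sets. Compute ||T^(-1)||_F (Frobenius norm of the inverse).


det(T) = 8*8 - 1*4 = 60
T^(-1) = (1/60) * [[8, -1], [-4, 8]] = [[0.1333, -0.0167], [-0.0667, 0.1333]]
||T^(-1)||_F^2 = 0.1333^2 + (-0.0167)^2 + (-0.0667)^2 + 0.1333^2 = 0.0403
||T^(-1)||_F = sqrt(0.0403) = 0.2007

0.2007


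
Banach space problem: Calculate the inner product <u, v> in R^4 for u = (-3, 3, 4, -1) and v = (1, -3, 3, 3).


Computing the standard inner product <u, v> = sum u_i * v_i
= -3*1 + 3*-3 + 4*3 + -1*3
= -3 + -9 + 12 + -3
= -3

-3


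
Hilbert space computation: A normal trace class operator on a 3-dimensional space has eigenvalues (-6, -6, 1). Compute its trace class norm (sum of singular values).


For a normal operator, singular values equal |eigenvalues|.
Trace norm = sum |lambda_i| = 6 + 6 + 1
= 13

13


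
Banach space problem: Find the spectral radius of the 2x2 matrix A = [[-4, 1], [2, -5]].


For a 2x2 matrix, eigenvalues satisfy lambda^2 - (trace)*lambda + det = 0
trace = -4 + -5 = -9
det = -4*-5 - 1*2 = 18
discriminant = (-9)^2 - 4*(18) = 9
spectral radius = max |eigenvalue| = 6.0000

6.0000


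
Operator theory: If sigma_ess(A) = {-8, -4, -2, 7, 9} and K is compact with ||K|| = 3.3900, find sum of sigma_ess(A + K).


By Weyl's theorem, the essential spectrum is invariant under compact perturbations.
sigma_ess(A + K) = sigma_ess(A) = {-8, -4, -2, 7, 9}
Sum = -8 + -4 + -2 + 7 + 9 = 2

2


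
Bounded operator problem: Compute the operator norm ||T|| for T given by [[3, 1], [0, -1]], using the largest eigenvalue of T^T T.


A^T A = [[9, 3], [3, 2]]
trace(A^T A) = 11, det(A^T A) = 9
discriminant = 11^2 - 4*9 = 85
Largest eigenvalue of A^T A = (trace + sqrt(disc))/2 = 10.1098
||T|| = sqrt(10.1098) = 3.1796

3.1796


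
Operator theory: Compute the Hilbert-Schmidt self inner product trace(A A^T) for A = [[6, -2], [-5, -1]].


trace(A * A^T) = sum of squares of all entries
= 6^2 + (-2)^2 + (-5)^2 + (-1)^2
= 36 + 4 + 25 + 1
= 66

66


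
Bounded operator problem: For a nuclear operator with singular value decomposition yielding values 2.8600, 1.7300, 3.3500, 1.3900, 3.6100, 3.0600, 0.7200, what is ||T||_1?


The nuclear norm is the sum of all singular values.
||T||_1 = 2.8600 + 1.7300 + 3.3500 + 1.3900 + 3.6100 + 3.0600 + 0.7200
= 16.7200

16.7200


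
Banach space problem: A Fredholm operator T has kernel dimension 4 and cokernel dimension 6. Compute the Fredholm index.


The Fredholm index is defined as ind(T) = dim(ker T) - dim(coker T)
= 4 - 6
= -2

-2


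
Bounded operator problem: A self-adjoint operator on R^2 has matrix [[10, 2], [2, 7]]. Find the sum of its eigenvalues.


For a self-adjoint (symmetric) matrix, the eigenvalues are real.
The sum of eigenvalues equals the trace of the matrix.
trace = 10 + 7 = 17

17


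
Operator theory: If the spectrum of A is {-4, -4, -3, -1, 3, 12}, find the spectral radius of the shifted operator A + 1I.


Spectrum of A + 1I = {-3, -3, -2, 0, 4, 13}
Spectral radius = max |lambda| over the shifted spectrum
= max(3, 3, 2, 0, 4, 13) = 13

13


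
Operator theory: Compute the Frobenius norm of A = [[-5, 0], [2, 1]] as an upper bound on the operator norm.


||A||_F^2 = sum a_ij^2
= (-5)^2 + 0^2 + 2^2 + 1^2
= 25 + 0 + 4 + 1 = 30
||A||_F = sqrt(30) = 5.4772

5.4772


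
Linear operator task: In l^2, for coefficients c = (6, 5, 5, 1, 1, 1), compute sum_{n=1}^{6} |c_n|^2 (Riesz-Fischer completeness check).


sum |c_n|^2 = 6^2 + 5^2 + 5^2 + 1^2 + 1^2 + 1^2
= 36 + 25 + 25 + 1 + 1 + 1
= 89

89


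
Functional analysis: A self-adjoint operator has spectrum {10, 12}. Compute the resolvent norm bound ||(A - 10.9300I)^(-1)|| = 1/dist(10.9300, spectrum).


dist(10.9300, {10, 12}) = min(|10.9300 - 10|, |10.9300 - 12|)
= min(0.9300, 1.0700) = 0.9300
Resolvent bound = 1/0.9300 = 1.0753

1.0753


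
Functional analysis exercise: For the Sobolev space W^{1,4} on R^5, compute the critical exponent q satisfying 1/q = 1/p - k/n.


Using the Sobolev embedding formula: 1/q = 1/p - k/n
1/q = 1/4 - 1/5 = 1/20
q = 1/(1/20) = 20

20.0000


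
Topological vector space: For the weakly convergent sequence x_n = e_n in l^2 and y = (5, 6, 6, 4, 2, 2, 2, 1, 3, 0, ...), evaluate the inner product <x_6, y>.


x_6 = e_6 is the standard basis vector with 1 in position 6.
<x_6, y> = y_6 = 2
As n -> infinity, <x_n, y> -> 0, confirming weak convergence of (x_n) to 0.

2


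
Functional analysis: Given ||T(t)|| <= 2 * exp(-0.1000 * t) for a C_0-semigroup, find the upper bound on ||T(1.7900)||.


||T(1.7900)|| <= 2 * exp(-0.1000 * 1.7900)
= 2 * exp(-0.1790)
= 2 * 0.8361
= 1.6722

1.6722


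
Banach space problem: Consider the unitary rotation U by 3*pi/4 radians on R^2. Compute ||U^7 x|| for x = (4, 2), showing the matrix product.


U is a rotation by theta = 3*pi/4
U^7 = rotation by 7*theta = 21*pi/4 = 5*pi/4 (mod 2*pi)
cos(5*pi/4) = -0.7071, sin(5*pi/4) = -0.7071
U^7 x = (-0.7071 * 4 - -0.7071 * 2, -0.7071 * 4 + -0.7071 * 2)
= (-1.4142, -4.2426)
||U^7 x|| = sqrt((-1.4142)^2 + (-4.2426)^2) = sqrt(20.0000) = 4.4721

4.4721


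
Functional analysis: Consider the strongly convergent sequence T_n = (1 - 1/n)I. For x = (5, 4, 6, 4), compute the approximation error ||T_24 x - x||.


T_24 x - x = (1 - 1/24)x - x = -x/24
||x|| = sqrt(93) = 9.6437
||T_24 x - x|| = ||x||/24 = 9.6437/24 = 0.4018

0.4018


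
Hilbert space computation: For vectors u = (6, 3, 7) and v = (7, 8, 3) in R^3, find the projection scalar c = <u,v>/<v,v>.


Computing <u,v> = 6*7 + 3*8 + 7*3 = 87
Computing <v,v> = 7^2 + 8^2 + 3^2 = 122
Projection coefficient = 87/122 = 0.7131

0.7131


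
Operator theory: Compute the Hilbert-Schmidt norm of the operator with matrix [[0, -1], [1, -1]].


The Hilbert-Schmidt norm is sqrt(sum of squares of all entries).
Sum of squares = 0^2 + (-1)^2 + 1^2 + (-1)^2
= 0 + 1 + 1 + 1 = 3
||T||_HS = sqrt(3) = 1.7321

1.7321


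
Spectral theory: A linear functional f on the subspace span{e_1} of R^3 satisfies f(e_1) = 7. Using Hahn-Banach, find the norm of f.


The norm of f is given by ||f|| = sup_{||x||=1} |f(x)|.
On span{e_1}, ||e_1|| = 1, so ||f|| = |f(e_1)| / ||e_1||
= |7| / 1 = 7.0000

7.0000


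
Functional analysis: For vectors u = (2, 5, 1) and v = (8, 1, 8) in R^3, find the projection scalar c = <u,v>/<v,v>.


Computing <u,v> = 2*8 + 5*1 + 1*8 = 29
Computing <v,v> = 8^2 + 1^2 + 8^2 = 129
Projection coefficient = 29/129 = 0.2248

0.2248


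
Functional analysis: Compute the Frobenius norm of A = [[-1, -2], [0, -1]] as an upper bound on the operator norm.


||A||_F^2 = sum a_ij^2
= (-1)^2 + (-2)^2 + 0^2 + (-1)^2
= 1 + 4 + 0 + 1 = 6
||A||_F = sqrt(6) = 2.4495

2.4495


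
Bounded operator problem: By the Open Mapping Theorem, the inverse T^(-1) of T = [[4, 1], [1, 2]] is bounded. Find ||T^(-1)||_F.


det(T) = 4*2 - 1*1 = 7
T^(-1) = (1/7) * [[2, -1], [-1, 4]] = [[0.2857, -0.1429], [-0.1429, 0.5714]]
||T^(-1)||_F^2 = 0.2857^2 + (-0.1429)^2 + (-0.1429)^2 + 0.5714^2 = 0.4490
||T^(-1)||_F = sqrt(0.4490) = 0.6701

0.6701


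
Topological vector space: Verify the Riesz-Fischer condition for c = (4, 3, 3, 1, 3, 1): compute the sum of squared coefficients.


sum |c_n|^2 = 4^2 + 3^2 + 3^2 + 1^2 + 3^2 + 1^2
= 16 + 9 + 9 + 1 + 9 + 1
= 45

45


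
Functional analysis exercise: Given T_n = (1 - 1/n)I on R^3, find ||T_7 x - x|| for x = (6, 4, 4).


T_7 x - x = (1 - 1/7)x - x = -x/7
||x|| = sqrt(68) = 8.2462
||T_7 x - x|| = ||x||/7 = 8.2462/7 = 1.1780

1.1780


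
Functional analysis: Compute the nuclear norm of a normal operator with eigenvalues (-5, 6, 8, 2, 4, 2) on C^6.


For a normal operator, singular values equal |eigenvalues|.
Trace norm = sum |lambda_i| = 5 + 6 + 8 + 2 + 4 + 2
= 27

27


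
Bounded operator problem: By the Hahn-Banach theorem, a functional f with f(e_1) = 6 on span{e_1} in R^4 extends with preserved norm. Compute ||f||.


The norm of f is given by ||f|| = sup_{||x||=1} |f(x)|.
On span{e_1}, ||e_1|| = 1, so ||f|| = |f(e_1)| / ||e_1||
= |6| / 1 = 6.0000

6.0000


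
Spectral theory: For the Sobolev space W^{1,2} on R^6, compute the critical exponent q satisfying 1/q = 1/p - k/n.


Using the Sobolev embedding formula: 1/q = 1/p - k/n
1/q = 1/2 - 1/6 = 1/3
q = 1/(1/3) = 3

3.0000


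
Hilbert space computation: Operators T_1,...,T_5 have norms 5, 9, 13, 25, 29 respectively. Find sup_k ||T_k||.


By the Uniform Boundedness Principle, the supremum of norms is finite.
sup_k ||T_k|| = max(5, 9, 13, 25, 29) = 29

29


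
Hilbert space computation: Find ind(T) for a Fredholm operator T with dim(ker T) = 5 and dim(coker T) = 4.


The Fredholm index is defined as ind(T) = dim(ker T) - dim(coker T)
= 5 - 4
= 1

1


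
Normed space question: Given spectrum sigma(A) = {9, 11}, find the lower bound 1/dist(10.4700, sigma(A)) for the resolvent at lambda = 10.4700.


dist(10.4700, {9, 11}) = min(|10.4700 - 9|, |10.4700 - 11|)
= min(1.4700, 0.5300) = 0.5300
Resolvent bound = 1/0.5300 = 1.8868

1.8868


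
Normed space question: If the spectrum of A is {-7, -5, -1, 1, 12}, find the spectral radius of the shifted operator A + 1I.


Spectrum of A + 1I = {-6, -4, 0, 2, 13}
Spectral radius = max |lambda| over the shifted spectrum
= max(6, 4, 0, 2, 13) = 13

13


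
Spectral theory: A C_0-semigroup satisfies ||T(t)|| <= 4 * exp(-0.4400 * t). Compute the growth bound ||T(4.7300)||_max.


||T(4.7300)|| <= 4 * exp(-0.4400 * 4.7300)
= 4 * exp(-2.0812)
= 4 * 0.1248
= 0.4991

0.4991


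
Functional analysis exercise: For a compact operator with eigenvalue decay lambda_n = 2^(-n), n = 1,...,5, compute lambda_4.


The eigenvalue formula gives lambda_4 = 1/2^4
= 1/16
= 0.0625

0.0625


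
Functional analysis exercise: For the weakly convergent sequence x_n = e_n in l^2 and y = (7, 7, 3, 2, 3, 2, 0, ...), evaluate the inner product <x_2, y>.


x_2 = e_2 is the standard basis vector with 1 in position 2.
<x_2, y> = y_2 = 7
As n -> infinity, <x_n, y> -> 0, confirming weak convergence of (x_n) to 0.

7


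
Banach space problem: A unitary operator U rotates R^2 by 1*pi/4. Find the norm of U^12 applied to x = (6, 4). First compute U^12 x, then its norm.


U is a rotation by theta = 1*pi/4
U^12 = rotation by 12*theta = 12*pi/4 = 4*pi/4 (mod 2*pi)
cos(4*pi/4) = -1.0000, sin(4*pi/4) = 0.0000
U^12 x = (-1.0000 * 6 - 0.0000 * 4, 0.0000 * 6 + -1.0000 * 4)
= (-6.0000, -4.0000)
||U^12 x|| = sqrt((-6.0000)^2 + (-4.0000)^2) = sqrt(52.0000) = 7.2111

7.2111


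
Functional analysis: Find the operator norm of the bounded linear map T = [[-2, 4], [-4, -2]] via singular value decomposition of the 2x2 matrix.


A^T A = [[20, 0], [0, 20]]
trace(A^T A) = 40, det(A^T A) = 400
discriminant = 40^2 - 4*400 = 0
Largest eigenvalue of A^T A = (trace + sqrt(disc))/2 = 20.0000
||T|| = sqrt(20.0000) = 4.4721

4.4721


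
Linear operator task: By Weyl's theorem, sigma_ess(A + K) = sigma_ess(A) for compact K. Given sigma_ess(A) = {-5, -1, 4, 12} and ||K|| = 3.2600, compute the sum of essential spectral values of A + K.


By Weyl's theorem, the essential spectrum is invariant under compact perturbations.
sigma_ess(A + K) = sigma_ess(A) = {-5, -1, 4, 12}
Sum = -5 + -1 + 4 + 12 = 10

10


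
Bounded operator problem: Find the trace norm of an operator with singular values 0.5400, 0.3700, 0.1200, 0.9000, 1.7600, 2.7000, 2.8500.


The nuclear norm is the sum of all singular values.
||T||_1 = 0.5400 + 0.3700 + 0.1200 + 0.9000 + 1.7600 + 2.7000 + 2.8500
= 9.2400

9.2400


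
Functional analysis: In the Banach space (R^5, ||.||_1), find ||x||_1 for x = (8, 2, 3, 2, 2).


The l^1 norm equals the sum of absolute values of all components.
||x||_1 = 8 + 2 + 3 + 2 + 2
= 17

17.0000


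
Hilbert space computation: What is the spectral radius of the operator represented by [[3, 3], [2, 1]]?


For a 2x2 matrix, eigenvalues satisfy lambda^2 - (trace)*lambda + det = 0
trace = 3 + 1 = 4
det = 3*1 - 3*2 = -3
discriminant = 4^2 - 4*(-3) = 28
spectral radius = max |eigenvalue| = 4.6458

4.6458


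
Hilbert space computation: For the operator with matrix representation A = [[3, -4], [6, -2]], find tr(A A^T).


trace(A * A^T) = sum of squares of all entries
= 3^2 + (-4)^2 + 6^2 + (-2)^2
= 9 + 16 + 36 + 4
= 65

65


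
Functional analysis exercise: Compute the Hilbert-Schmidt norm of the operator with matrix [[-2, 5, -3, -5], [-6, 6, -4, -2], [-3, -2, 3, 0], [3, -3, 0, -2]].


The Hilbert-Schmidt norm is sqrt(sum of squares of all entries).
Sum of squares = (-2)^2 + 5^2 + (-3)^2 + (-5)^2 + (-6)^2 + 6^2 + (-4)^2 + (-2)^2 + (-3)^2 + (-2)^2 + 3^2 + 0^2 + 3^2 + (-3)^2 + 0^2 + (-2)^2
= 4 + 25 + 9 + 25 + 36 + 36 + 16 + 4 + 9 + 4 + 9 + 0 + 9 + 9 + 0 + 4 = 199
||T||_HS = sqrt(199) = 14.1067

14.1067


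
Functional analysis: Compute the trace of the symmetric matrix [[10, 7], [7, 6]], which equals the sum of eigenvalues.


For a self-adjoint (symmetric) matrix, the eigenvalues are real.
The sum of eigenvalues equals the trace of the matrix.
trace = 10 + 6 = 16

16


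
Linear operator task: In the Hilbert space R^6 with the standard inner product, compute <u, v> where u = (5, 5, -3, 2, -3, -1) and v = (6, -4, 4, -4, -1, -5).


Computing the standard inner product <u, v> = sum u_i * v_i
= 5*6 + 5*-4 + -3*4 + 2*-4 + -3*-1 + -1*-5
= 30 + -20 + -12 + -8 + 3 + 5
= -2

-2


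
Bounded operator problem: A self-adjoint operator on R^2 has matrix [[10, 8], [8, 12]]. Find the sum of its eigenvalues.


For a self-adjoint (symmetric) matrix, the eigenvalues are real.
The sum of eigenvalues equals the trace of the matrix.
trace = 10 + 12 = 22

22


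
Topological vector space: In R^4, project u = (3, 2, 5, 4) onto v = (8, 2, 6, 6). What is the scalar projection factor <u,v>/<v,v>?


Computing <u,v> = 3*8 + 2*2 + 5*6 + 4*6 = 82
Computing <v,v> = 8^2 + 2^2 + 6^2 + 6^2 = 140
Projection coefficient = 82/140 = 0.5857

0.5857


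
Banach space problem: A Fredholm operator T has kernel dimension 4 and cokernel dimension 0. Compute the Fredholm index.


The Fredholm index is defined as ind(T) = dim(ker T) - dim(coker T)
= 4 - 0
= 4

4


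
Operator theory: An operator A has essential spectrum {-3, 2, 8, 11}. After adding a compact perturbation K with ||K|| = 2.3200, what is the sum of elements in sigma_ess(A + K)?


By Weyl's theorem, the essential spectrum is invariant under compact perturbations.
sigma_ess(A + K) = sigma_ess(A) = {-3, 2, 8, 11}
Sum = -3 + 2 + 8 + 11 = 18

18


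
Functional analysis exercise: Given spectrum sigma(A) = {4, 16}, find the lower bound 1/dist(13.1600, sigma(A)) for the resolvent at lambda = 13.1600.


dist(13.1600, {4, 16}) = min(|13.1600 - 4|, |13.1600 - 16|)
= min(9.1600, 2.8400) = 2.8400
Resolvent bound = 1/2.8400 = 0.3521

0.3521


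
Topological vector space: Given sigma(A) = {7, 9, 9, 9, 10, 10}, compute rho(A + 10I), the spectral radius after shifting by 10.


Spectrum of A + 10I = {17, 19, 19, 19, 20, 20}
Spectral radius = max |lambda| over the shifted spectrum
= max(17, 19, 19, 19, 20, 20) = 20

20


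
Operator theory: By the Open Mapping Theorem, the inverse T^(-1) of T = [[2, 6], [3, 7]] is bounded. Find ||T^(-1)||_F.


det(T) = 2*7 - 6*3 = -4
T^(-1) = (1/-4) * [[7, -6], [-3, 2]] = [[-1.7500, 1.5000], [0.7500, -0.5000]]
||T^(-1)||_F^2 = (-1.7500)^2 + 1.5000^2 + 0.7500^2 + (-0.5000)^2 = 6.1250
||T^(-1)||_F = sqrt(6.1250) = 2.4749

2.4749


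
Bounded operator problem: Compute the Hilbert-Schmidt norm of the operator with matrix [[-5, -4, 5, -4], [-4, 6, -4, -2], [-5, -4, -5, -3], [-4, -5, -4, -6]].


The Hilbert-Schmidt norm is sqrt(sum of squares of all entries).
Sum of squares = (-5)^2 + (-4)^2 + 5^2 + (-4)^2 + (-4)^2 + 6^2 + (-4)^2 + (-2)^2 + (-5)^2 + (-4)^2 + (-5)^2 + (-3)^2 + (-4)^2 + (-5)^2 + (-4)^2 + (-6)^2
= 25 + 16 + 25 + 16 + 16 + 36 + 16 + 4 + 25 + 16 + 25 + 9 + 16 + 25 + 16 + 36 = 322
||T||_HS = sqrt(322) = 17.9444

17.9444


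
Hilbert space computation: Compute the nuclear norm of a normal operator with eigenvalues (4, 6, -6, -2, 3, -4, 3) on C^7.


For a normal operator, singular values equal |eigenvalues|.
Trace norm = sum |lambda_i| = 4 + 6 + 6 + 2 + 3 + 4 + 3
= 28

28


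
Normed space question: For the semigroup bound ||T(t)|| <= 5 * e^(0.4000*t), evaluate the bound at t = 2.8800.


||T(2.8800)|| <= 5 * exp(0.4000 * 2.8800)
= 5 * exp(1.1520)
= 5 * 3.1645
= 15.8226

15.8226


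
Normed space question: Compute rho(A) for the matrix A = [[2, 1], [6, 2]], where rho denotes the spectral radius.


For a 2x2 matrix, eigenvalues satisfy lambda^2 - (trace)*lambda + det = 0
trace = 2 + 2 = 4
det = 2*2 - 1*6 = -2
discriminant = 4^2 - 4*(-2) = 24
spectral radius = max |eigenvalue| = 4.4495

4.4495


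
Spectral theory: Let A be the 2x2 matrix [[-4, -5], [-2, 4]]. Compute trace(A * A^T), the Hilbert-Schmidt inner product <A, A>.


trace(A * A^T) = sum of squares of all entries
= (-4)^2 + (-5)^2 + (-2)^2 + 4^2
= 16 + 25 + 4 + 16
= 61

61


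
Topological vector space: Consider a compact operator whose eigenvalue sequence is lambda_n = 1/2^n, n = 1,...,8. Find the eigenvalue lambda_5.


The eigenvalue formula gives lambda_5 = 1/2^5
= 1/32
= 0.0312

0.0312


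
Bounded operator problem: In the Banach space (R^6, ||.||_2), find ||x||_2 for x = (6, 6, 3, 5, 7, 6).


The l^2 norm = (sum |x_i|^2)^(1/2)
Sum of 2th powers = 36 + 36 + 9 + 25 + 49 + 36 = 191
||x||_2 = (191)^(1/2) = 13.8203

13.8203


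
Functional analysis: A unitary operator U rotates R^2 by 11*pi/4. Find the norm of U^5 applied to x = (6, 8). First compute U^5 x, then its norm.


U is a rotation by theta = 11*pi/4
U^5 = rotation by 5*theta = 55*pi/4 = 7*pi/4 (mod 2*pi)
cos(7*pi/4) = 0.7071, sin(7*pi/4) = -0.7071
U^5 x = (0.7071 * 6 - -0.7071 * 8, -0.7071 * 6 + 0.7071 * 8)
= (9.8995, 1.4142)
||U^5 x|| = sqrt(9.8995^2 + 1.4142^2) = sqrt(100.0000) = 10.0000

10.0000


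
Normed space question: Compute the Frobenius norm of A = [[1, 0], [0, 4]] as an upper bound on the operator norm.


||A||_F^2 = sum a_ij^2
= 1^2 + 0^2 + 0^2 + 4^2
= 1 + 0 + 0 + 16 = 17
||A||_F = sqrt(17) = 4.1231

4.1231


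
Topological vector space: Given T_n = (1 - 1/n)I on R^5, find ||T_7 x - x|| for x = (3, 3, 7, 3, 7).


T_7 x - x = (1 - 1/7)x - x = -x/7
||x|| = sqrt(125) = 11.1803
||T_7 x - x|| = ||x||/7 = 11.1803/7 = 1.5972

1.5972


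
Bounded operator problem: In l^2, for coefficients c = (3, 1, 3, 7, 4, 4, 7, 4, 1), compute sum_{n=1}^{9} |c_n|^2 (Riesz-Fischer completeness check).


sum |c_n|^2 = 3^2 + 1^2 + 3^2 + 7^2 + 4^2 + 4^2 + 7^2 + 4^2 + 1^2
= 9 + 1 + 9 + 49 + 16 + 16 + 49 + 16 + 1
= 166

166


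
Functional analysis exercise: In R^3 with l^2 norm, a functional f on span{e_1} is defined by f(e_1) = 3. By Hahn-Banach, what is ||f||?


The norm of f is given by ||f|| = sup_{||x||=1} |f(x)|.
On span{e_1}, ||e_1|| = 1, so ||f|| = |f(e_1)| / ||e_1||
= |3| / 1 = 3.0000

3.0000


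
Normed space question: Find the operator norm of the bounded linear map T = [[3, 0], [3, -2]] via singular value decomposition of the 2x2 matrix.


A^T A = [[18, -6], [-6, 4]]
trace(A^T A) = 22, det(A^T A) = 36
discriminant = 22^2 - 4*36 = 340
Largest eigenvalue of A^T A = (trace + sqrt(disc))/2 = 20.2195
||T|| = sqrt(20.2195) = 4.4966

4.4966


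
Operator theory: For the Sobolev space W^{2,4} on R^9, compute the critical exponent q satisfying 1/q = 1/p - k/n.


Using the Sobolev embedding formula: 1/q = 1/p - k/n
1/q = 1/4 - 2/9 = 1/36
q = 1/(1/36) = 36

36.0000


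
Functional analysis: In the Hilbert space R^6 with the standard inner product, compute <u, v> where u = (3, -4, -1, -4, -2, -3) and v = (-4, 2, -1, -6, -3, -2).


Computing the standard inner product <u, v> = sum u_i * v_i
= 3*-4 + -4*2 + -1*-1 + -4*-6 + -2*-3 + -3*-2
= -12 + -8 + 1 + 24 + 6 + 6
= 17

17


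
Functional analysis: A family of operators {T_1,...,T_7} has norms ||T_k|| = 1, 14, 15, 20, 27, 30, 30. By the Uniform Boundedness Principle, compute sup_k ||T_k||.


By the Uniform Boundedness Principle, the supremum of norms is finite.
sup_k ||T_k|| = max(1, 14, 15, 20, 27, 30, 30) = 30

30


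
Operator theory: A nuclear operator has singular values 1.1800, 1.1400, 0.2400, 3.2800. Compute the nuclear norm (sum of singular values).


The nuclear norm is the sum of all singular values.
||T||_1 = 1.1800 + 1.1400 + 0.2400 + 3.2800
= 5.8400

5.8400


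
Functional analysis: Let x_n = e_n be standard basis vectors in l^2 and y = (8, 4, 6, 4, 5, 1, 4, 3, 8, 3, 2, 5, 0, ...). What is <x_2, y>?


x_2 = e_2 is the standard basis vector with 1 in position 2.
<x_2, y> = y_2 = 4
As n -> infinity, <x_n, y> -> 0, confirming weak convergence of (x_n) to 0.

4


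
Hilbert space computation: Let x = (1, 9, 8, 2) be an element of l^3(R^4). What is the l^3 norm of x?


The l^3 norm = (sum |x_i|^3)^(1/3)
Sum of 3th powers = 1 + 729 + 512 + 8 = 1250
||x||_3 = (1250)^(1/3) = 10.7722

10.7722


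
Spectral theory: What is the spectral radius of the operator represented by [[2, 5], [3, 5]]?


For a 2x2 matrix, eigenvalues satisfy lambda^2 - (trace)*lambda + det = 0
trace = 2 + 5 = 7
det = 2*5 - 5*3 = -5
discriminant = 7^2 - 4*(-5) = 69
spectral radius = max |eigenvalue| = 7.6533

7.6533


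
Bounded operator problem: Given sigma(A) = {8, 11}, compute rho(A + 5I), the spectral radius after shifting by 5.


Spectrum of A + 5I = {13, 16}
Spectral radius = max |lambda| over the shifted spectrum
= max(13, 16) = 16

16


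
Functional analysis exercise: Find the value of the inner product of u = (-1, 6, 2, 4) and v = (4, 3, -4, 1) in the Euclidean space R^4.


Computing the standard inner product <u, v> = sum u_i * v_i
= -1*4 + 6*3 + 2*-4 + 4*1
= -4 + 18 + -8 + 4
= 10

10


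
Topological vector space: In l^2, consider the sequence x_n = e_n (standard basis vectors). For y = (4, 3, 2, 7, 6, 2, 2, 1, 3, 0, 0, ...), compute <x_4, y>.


x_4 = e_4 is the standard basis vector with 1 in position 4.
<x_4, y> = y_4 = 7
As n -> infinity, <x_n, y> -> 0, confirming weak convergence of (x_n) to 0.

7


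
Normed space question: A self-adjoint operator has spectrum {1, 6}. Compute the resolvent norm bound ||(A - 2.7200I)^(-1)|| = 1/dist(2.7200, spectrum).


dist(2.7200, {1, 6}) = min(|2.7200 - 1|, |2.7200 - 6|)
= min(1.7200, 3.2800) = 1.7200
Resolvent bound = 1/1.7200 = 0.5814

0.5814


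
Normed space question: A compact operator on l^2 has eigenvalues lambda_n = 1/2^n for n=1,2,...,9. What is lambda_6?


The eigenvalue formula gives lambda_6 = 1/2^6
= 1/64
= 0.0156

0.0156


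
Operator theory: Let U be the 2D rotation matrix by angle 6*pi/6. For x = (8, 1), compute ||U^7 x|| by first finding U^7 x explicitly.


U is a rotation by theta = 6*pi/6
U^7 = rotation by 7*theta = 42*pi/6 = 6*pi/6 (mod 2*pi)
cos(6*pi/6) = -1.0000, sin(6*pi/6) = 0.0000
U^7 x = (-1.0000 * 8 - 0.0000 * 1, 0.0000 * 8 + -1.0000 * 1)
= (-8.0000, -1.0000)
||U^7 x|| = sqrt((-8.0000)^2 + (-1.0000)^2) = sqrt(65.0000) = 8.0623

8.0623


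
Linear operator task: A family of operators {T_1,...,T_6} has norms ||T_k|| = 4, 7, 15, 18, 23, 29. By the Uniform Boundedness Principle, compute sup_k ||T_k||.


By the Uniform Boundedness Principle, the supremum of norms is finite.
sup_k ||T_k|| = max(4, 7, 15, 18, 23, 29) = 29

29


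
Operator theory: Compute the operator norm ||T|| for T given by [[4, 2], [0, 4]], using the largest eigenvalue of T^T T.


A^T A = [[16, 8], [8, 20]]
trace(A^T A) = 36, det(A^T A) = 256
discriminant = 36^2 - 4*256 = 272
Largest eigenvalue of A^T A = (trace + sqrt(disc))/2 = 26.2462
||T|| = sqrt(26.2462) = 5.1231

5.1231


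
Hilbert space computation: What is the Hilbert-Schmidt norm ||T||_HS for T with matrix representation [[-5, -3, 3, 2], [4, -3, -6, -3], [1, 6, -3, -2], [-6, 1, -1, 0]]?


The Hilbert-Schmidt norm is sqrt(sum of squares of all entries).
Sum of squares = (-5)^2 + (-3)^2 + 3^2 + 2^2 + 4^2 + (-3)^2 + (-6)^2 + (-3)^2 + 1^2 + 6^2 + (-3)^2 + (-2)^2 + (-6)^2 + 1^2 + (-1)^2 + 0^2
= 25 + 9 + 9 + 4 + 16 + 9 + 36 + 9 + 1 + 36 + 9 + 4 + 36 + 1 + 1 + 0 = 205
||T||_HS = sqrt(205) = 14.3178

14.3178


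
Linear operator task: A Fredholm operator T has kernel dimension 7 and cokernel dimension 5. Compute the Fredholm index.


The Fredholm index is defined as ind(T) = dim(ker T) - dim(coker T)
= 7 - 5
= 2

2


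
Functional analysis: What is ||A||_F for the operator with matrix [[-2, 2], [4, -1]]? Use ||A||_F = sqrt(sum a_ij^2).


||A||_F^2 = sum a_ij^2
= (-2)^2 + 2^2 + 4^2 + (-1)^2
= 4 + 4 + 16 + 1 = 25
||A||_F = sqrt(25) = 5.0000

5.0000


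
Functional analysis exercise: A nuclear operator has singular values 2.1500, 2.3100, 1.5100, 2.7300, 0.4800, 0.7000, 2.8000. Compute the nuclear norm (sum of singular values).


The nuclear norm is the sum of all singular values.
||T||_1 = 2.1500 + 2.3100 + 1.5100 + 2.7300 + 0.4800 + 0.7000 + 2.8000
= 12.6800

12.6800


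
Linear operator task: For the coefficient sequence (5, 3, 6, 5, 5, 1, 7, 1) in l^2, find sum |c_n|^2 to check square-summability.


sum |c_n|^2 = 5^2 + 3^2 + 6^2 + 5^2 + 5^2 + 1^2 + 7^2 + 1^2
= 25 + 9 + 36 + 25 + 25 + 1 + 49 + 1
= 171

171


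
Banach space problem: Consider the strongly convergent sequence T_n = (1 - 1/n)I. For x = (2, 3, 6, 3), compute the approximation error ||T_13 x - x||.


T_13 x - x = (1 - 1/13)x - x = -x/13
||x|| = sqrt(58) = 7.6158
||T_13 x - x|| = ||x||/13 = 7.6158/13 = 0.5858

0.5858


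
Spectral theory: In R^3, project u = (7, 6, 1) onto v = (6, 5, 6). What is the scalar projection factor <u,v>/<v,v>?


Computing <u,v> = 7*6 + 6*5 + 1*6 = 78
Computing <v,v> = 6^2 + 5^2 + 6^2 = 97
Projection coefficient = 78/97 = 0.8041

0.8041


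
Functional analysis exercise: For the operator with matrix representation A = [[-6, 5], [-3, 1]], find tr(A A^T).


trace(A * A^T) = sum of squares of all entries
= (-6)^2 + 5^2 + (-3)^2 + 1^2
= 36 + 25 + 9 + 1
= 71

71


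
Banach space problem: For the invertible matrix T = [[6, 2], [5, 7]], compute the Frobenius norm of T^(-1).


det(T) = 6*7 - 2*5 = 32
T^(-1) = (1/32) * [[7, -2], [-5, 6]] = [[0.2188, -0.0625], [-0.1562, 0.1875]]
||T^(-1)||_F^2 = 0.2188^2 + (-0.0625)^2 + (-0.1562)^2 + 0.1875^2 = 0.1113
||T^(-1)||_F = sqrt(0.1113) = 0.3337

0.3337


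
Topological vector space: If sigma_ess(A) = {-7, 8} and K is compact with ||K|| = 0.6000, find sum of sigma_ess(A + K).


By Weyl's theorem, the essential spectrum is invariant under compact perturbations.
sigma_ess(A + K) = sigma_ess(A) = {-7, 8}
Sum = -7 + 8 = 1

1


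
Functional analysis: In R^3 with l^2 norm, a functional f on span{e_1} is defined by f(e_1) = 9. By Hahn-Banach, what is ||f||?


The norm of f is given by ||f|| = sup_{||x||=1} |f(x)|.
On span{e_1}, ||e_1|| = 1, so ||f|| = |f(e_1)| / ||e_1||
= |9| / 1 = 9.0000

9.0000


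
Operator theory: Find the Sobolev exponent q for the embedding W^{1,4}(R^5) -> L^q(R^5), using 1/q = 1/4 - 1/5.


Using the Sobolev embedding formula: 1/q = 1/p - k/n
1/q = 1/4 - 1/5 = 1/20
q = 1/(1/20) = 20

20.0000


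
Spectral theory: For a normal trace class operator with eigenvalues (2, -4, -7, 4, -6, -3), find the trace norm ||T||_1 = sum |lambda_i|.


For a normal operator, singular values equal |eigenvalues|.
Trace norm = sum |lambda_i| = 2 + 4 + 7 + 4 + 6 + 3
= 26

26


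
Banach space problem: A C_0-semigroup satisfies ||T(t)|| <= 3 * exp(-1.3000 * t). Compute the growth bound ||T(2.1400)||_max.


||T(2.1400)|| <= 3 * exp(-1.3000 * 2.1400)
= 3 * exp(-2.7820)
= 3 * 0.0619
= 0.1857

0.1857


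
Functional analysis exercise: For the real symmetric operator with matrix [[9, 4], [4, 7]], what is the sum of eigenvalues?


For a self-adjoint (symmetric) matrix, the eigenvalues are real.
The sum of eigenvalues equals the trace of the matrix.
trace = 9 + 7 = 16

16


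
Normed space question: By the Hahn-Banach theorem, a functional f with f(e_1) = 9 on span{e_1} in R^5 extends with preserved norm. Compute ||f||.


The norm of f is given by ||f|| = sup_{||x||=1} |f(x)|.
On span{e_1}, ||e_1|| = 1, so ||f|| = |f(e_1)| / ||e_1||
= |9| / 1 = 9.0000

9.0000


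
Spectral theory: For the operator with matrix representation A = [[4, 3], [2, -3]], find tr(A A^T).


trace(A * A^T) = sum of squares of all entries
= 4^2 + 3^2 + 2^2 + (-3)^2
= 16 + 9 + 4 + 9
= 38

38


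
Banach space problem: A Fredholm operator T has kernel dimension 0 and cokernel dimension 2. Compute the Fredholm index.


The Fredholm index is defined as ind(T) = dim(ker T) - dim(coker T)
= 0 - 2
= -2

-2


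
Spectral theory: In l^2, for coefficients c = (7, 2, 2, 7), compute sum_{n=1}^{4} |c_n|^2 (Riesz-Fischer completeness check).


sum |c_n|^2 = 7^2 + 2^2 + 2^2 + 7^2
= 49 + 4 + 4 + 49
= 106

106


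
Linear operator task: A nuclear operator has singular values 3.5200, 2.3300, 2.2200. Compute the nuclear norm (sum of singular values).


The nuclear norm is the sum of all singular values.
||T||_1 = 3.5200 + 2.3300 + 2.2200
= 8.0700

8.0700


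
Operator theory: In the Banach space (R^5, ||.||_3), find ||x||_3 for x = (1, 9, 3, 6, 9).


The l^3 norm = (sum |x_i|^3)^(1/3)
Sum of 3th powers = 1 + 729 + 27 + 216 + 729 = 1702
||x||_3 = (1702)^(1/3) = 11.9395

11.9395


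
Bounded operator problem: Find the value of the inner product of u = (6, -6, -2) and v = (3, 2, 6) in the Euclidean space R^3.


Computing the standard inner product <u, v> = sum u_i * v_i
= 6*3 + -6*2 + -2*6
= 18 + -12 + -12
= -6

-6


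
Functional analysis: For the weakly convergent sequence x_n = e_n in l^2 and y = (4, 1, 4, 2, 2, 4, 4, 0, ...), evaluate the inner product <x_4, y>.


x_4 = e_4 is the standard basis vector with 1 in position 4.
<x_4, y> = y_4 = 2
As n -> infinity, <x_n, y> -> 0, confirming weak convergence of (x_n) to 0.

2


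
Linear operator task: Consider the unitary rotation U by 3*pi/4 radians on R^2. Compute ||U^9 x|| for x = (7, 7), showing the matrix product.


U is a rotation by theta = 3*pi/4
U^9 = rotation by 9*theta = 27*pi/4 = 3*pi/4 (mod 2*pi)
cos(3*pi/4) = -0.7071, sin(3*pi/4) = 0.7071
U^9 x = (-0.7071 * 7 - 0.7071 * 7, 0.7071 * 7 + -0.7071 * 7)
= (-9.8995, 0.0000)
||U^9 x|| = sqrt((-9.8995)^2 + 0.0000^2) = sqrt(98.0000) = 9.8995

9.8995


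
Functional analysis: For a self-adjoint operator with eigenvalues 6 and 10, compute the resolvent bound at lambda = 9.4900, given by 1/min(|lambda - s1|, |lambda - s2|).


dist(9.4900, {6, 10}) = min(|9.4900 - 6|, |9.4900 - 10|)
= min(3.4900, 0.5100) = 0.5100
Resolvent bound = 1/0.5100 = 1.9608

1.9608


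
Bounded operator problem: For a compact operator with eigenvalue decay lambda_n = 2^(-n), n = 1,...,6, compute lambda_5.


The eigenvalue formula gives lambda_5 = 1/2^5
= 1/32
= 0.0312

0.0312


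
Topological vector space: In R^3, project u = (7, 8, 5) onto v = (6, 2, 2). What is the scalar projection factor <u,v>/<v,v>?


Computing <u,v> = 7*6 + 8*2 + 5*2 = 68
Computing <v,v> = 6^2 + 2^2 + 2^2 = 44
Projection coefficient = 68/44 = 1.5455

1.5455


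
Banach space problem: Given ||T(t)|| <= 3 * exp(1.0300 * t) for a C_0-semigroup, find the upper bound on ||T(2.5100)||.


||T(2.5100)|| <= 3 * exp(1.0300 * 2.5100)
= 3 * exp(2.5853)
= 3 * 13.2673
= 39.8018

39.8018


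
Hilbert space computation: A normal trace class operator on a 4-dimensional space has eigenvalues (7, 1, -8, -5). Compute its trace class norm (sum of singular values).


For a normal operator, singular values equal |eigenvalues|.
Trace norm = sum |lambda_i| = 7 + 1 + 8 + 5
= 21

21


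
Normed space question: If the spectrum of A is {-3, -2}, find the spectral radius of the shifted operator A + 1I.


Spectrum of A + 1I = {-2, -1}
Spectral radius = max |lambda| over the shifted spectrum
= max(2, 1) = 2

2


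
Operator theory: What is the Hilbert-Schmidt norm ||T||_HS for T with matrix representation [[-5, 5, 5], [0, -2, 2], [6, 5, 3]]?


The Hilbert-Schmidt norm is sqrt(sum of squares of all entries).
Sum of squares = (-5)^2 + 5^2 + 5^2 + 0^2 + (-2)^2 + 2^2 + 6^2 + 5^2 + 3^2
= 25 + 25 + 25 + 0 + 4 + 4 + 36 + 25 + 9 = 153
||T||_HS = sqrt(153) = 12.3693

12.3693


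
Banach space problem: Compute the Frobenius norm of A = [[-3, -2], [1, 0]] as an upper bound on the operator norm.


||A||_F^2 = sum a_ij^2
= (-3)^2 + (-2)^2 + 1^2 + 0^2
= 9 + 4 + 1 + 0 = 14
||A||_F = sqrt(14) = 3.7417

3.7417


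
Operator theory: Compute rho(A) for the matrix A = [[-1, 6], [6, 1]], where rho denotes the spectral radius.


For a 2x2 matrix, eigenvalues satisfy lambda^2 - (trace)*lambda + det = 0
trace = -1 + 1 = 0
det = -1*1 - 6*6 = -37
discriminant = 0^2 - 4*(-37) = 148
spectral radius = max |eigenvalue| = 6.0828

6.0828


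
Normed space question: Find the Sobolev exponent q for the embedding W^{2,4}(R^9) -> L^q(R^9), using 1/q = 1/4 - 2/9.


Using the Sobolev embedding formula: 1/q = 1/p - k/n
1/q = 1/4 - 2/9 = 1/36
q = 1/(1/36) = 36

36.0000


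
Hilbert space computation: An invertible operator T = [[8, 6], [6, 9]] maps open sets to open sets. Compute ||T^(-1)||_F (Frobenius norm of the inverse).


det(T) = 8*9 - 6*6 = 36
T^(-1) = (1/36) * [[9, -6], [-6, 8]] = [[0.2500, -0.1667], [-0.1667, 0.2222]]
||T^(-1)||_F^2 = 0.2500^2 + (-0.1667)^2 + (-0.1667)^2 + 0.2222^2 = 0.1674
||T^(-1)||_F = sqrt(0.1674) = 0.4092

0.4092


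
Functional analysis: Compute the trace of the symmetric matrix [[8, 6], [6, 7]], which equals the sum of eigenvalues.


For a self-adjoint (symmetric) matrix, the eigenvalues are real.
The sum of eigenvalues equals the trace of the matrix.
trace = 8 + 7 = 15

15


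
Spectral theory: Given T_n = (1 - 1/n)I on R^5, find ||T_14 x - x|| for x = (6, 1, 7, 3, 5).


T_14 x - x = (1 - 1/14)x - x = -x/14
||x|| = sqrt(120) = 10.9545
||T_14 x - x|| = ||x||/14 = 10.9545/14 = 0.7825

0.7825


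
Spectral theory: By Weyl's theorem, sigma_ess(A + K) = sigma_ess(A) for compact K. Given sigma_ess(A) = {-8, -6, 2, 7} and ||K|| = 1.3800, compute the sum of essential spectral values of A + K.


By Weyl's theorem, the essential spectrum is invariant under compact perturbations.
sigma_ess(A + K) = sigma_ess(A) = {-8, -6, 2, 7}
Sum = -8 + -6 + 2 + 7 = -5

-5
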